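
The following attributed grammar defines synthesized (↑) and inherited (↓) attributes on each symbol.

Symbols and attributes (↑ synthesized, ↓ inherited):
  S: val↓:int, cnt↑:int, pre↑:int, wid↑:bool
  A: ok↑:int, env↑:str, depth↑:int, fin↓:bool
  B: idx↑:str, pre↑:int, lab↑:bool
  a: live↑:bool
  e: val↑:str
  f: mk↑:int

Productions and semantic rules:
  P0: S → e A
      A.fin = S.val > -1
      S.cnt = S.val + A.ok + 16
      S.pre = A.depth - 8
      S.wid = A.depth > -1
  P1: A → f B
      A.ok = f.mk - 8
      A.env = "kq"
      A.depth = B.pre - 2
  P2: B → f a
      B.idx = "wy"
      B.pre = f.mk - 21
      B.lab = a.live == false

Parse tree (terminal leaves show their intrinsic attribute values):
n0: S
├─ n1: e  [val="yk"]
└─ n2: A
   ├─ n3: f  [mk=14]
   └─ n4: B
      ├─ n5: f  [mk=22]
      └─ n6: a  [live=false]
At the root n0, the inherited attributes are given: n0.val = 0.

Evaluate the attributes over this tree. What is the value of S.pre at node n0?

-9

1. n0.val = 0  [given at root]
2. n1.val = "yk"  [terminal]
3. n2.fin = true  [S.val > -1]
4. n3.mk = 14  [terminal]
5. n5.mk = 22  [terminal]
6. n6.live = false  [terminal]
7. n4.idx = "wy"  ["wy"]
8. n4.pre = 1  [f.mk - 21]
9. n4.lab = true  [a.live == false]
10. n2.ok = 6  [f.mk - 8]
11. n2.env = "kq"  ["kq"]
12. n2.depth = -1  [B.pre - 2]
13. n0.cnt = 22  [S.val + A.ok + 16]
14. n0.pre = -9  [A.depth - 8]
15. n0.wid = false  [A.depth > -1]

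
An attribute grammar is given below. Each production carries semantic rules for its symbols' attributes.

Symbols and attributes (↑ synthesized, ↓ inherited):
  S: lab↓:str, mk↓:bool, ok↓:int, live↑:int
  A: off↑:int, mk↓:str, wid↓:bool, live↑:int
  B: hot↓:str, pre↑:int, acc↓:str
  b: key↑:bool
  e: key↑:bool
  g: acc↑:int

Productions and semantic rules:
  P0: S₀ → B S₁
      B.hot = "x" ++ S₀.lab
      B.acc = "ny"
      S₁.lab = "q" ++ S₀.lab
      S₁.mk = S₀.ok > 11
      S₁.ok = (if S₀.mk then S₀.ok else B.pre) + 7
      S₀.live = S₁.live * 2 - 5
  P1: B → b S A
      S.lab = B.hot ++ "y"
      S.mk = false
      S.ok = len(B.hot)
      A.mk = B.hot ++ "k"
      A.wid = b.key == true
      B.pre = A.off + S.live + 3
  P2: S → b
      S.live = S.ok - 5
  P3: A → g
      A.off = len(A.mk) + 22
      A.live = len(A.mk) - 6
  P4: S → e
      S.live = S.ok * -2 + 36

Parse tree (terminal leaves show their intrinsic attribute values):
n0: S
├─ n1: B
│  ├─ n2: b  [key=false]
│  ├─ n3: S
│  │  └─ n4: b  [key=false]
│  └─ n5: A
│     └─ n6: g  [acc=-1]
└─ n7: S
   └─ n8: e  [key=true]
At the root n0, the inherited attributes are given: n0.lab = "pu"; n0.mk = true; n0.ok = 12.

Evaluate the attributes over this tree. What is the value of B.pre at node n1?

1. n0.lab = "pu"  [given at root]
2. n0.mk = true  [given at root]
3. n0.ok = 12  [given at root]
4. n1.hot = "xpu"  ["x" ++ S₀.lab]
5. n1.acc = "ny"  ["ny"]
6. n2.key = false  [terminal]
7. n3.lab = "xpuy"  [B.hot ++ "y"]
8. n3.mk = false  [false]
9. n3.ok = 3  [len(B.hot)]
10. n4.key = false  [terminal]
11. n3.live = -2  [S.ok - 5]
12. n5.mk = "xpuk"  [B.hot ++ "k"]
13. n5.wid = false  [b.key == true]
14. n6.acc = -1  [terminal]
15. n5.off = 26  [len(A.mk) + 22]
16. n5.live = -2  [len(A.mk) - 6]
17. n1.pre = 27  [A.off + S.live + 3]
18. n7.lab = "qpu"  ["q" ++ S₀.lab]
19. n7.mk = true  [S₀.ok > 11]
20. n7.ok = 19  [(if S₀.mk then S₀.ok else B.pre) + 7]
21. n8.key = true  [terminal]
22. n7.live = -2  [S.ok * -2 + 36]
23. n0.live = -9  [S₁.live * 2 - 5]

27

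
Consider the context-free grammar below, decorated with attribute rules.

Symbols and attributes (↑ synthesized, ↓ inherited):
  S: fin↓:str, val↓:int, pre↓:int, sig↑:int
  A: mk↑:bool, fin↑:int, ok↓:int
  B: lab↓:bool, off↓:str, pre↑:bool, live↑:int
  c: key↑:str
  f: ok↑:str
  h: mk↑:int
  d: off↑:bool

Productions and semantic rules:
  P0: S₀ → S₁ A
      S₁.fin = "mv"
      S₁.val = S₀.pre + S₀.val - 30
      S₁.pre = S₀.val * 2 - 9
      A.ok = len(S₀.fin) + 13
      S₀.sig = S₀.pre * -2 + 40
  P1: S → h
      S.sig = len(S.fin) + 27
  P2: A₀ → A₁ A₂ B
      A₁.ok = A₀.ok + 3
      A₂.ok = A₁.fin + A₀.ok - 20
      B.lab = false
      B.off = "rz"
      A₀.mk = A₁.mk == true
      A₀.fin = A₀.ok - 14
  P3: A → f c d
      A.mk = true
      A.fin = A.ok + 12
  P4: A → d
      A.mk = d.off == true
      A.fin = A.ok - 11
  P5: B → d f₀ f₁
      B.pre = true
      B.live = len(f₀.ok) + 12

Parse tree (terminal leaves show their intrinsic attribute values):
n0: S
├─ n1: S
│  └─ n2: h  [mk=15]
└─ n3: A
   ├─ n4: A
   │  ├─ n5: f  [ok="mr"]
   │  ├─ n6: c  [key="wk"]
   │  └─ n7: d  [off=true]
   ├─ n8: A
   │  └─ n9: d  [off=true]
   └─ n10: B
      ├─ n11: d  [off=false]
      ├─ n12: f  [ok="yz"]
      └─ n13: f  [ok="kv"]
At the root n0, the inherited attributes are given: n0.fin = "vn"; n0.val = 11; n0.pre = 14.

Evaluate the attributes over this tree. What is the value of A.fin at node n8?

1. n0.fin = "vn"  [given at root]
2. n0.val = 11  [given at root]
3. n0.pre = 14  [given at root]
4. n1.fin = "mv"  ["mv"]
5. n1.val = -5  [S₀.pre + S₀.val - 30]
6. n1.pre = 13  [S₀.val * 2 - 9]
7. n2.mk = 15  [terminal]
8. n1.sig = 29  [len(S.fin) + 27]
9. n3.ok = 15  [len(S₀.fin) + 13]
10. n4.ok = 18  [A₀.ok + 3]
11. n5.ok = "mr"  [terminal]
12. n6.key = "wk"  [terminal]
13. n7.off = true  [terminal]
14. n4.mk = true  [true]
15. n4.fin = 30  [A.ok + 12]
16. n8.ok = 25  [A₁.fin + A₀.ok - 20]
17. n9.off = true  [terminal]
18. n8.mk = true  [d.off == true]
19. n8.fin = 14  [A.ok - 11]
20. n10.lab = false  [false]
21. n10.off = "rz"  ["rz"]
22. n11.off = false  [terminal]
23. n12.ok = "yz"  [terminal]
24. n13.ok = "kv"  [terminal]
25. n10.pre = true  [true]
26. n10.live = 14  [len(f₀.ok) + 12]
27. n3.mk = true  [A₁.mk == true]
28. n3.fin = 1  [A₀.ok - 14]
29. n0.sig = 12  [S₀.pre * -2 + 40]

14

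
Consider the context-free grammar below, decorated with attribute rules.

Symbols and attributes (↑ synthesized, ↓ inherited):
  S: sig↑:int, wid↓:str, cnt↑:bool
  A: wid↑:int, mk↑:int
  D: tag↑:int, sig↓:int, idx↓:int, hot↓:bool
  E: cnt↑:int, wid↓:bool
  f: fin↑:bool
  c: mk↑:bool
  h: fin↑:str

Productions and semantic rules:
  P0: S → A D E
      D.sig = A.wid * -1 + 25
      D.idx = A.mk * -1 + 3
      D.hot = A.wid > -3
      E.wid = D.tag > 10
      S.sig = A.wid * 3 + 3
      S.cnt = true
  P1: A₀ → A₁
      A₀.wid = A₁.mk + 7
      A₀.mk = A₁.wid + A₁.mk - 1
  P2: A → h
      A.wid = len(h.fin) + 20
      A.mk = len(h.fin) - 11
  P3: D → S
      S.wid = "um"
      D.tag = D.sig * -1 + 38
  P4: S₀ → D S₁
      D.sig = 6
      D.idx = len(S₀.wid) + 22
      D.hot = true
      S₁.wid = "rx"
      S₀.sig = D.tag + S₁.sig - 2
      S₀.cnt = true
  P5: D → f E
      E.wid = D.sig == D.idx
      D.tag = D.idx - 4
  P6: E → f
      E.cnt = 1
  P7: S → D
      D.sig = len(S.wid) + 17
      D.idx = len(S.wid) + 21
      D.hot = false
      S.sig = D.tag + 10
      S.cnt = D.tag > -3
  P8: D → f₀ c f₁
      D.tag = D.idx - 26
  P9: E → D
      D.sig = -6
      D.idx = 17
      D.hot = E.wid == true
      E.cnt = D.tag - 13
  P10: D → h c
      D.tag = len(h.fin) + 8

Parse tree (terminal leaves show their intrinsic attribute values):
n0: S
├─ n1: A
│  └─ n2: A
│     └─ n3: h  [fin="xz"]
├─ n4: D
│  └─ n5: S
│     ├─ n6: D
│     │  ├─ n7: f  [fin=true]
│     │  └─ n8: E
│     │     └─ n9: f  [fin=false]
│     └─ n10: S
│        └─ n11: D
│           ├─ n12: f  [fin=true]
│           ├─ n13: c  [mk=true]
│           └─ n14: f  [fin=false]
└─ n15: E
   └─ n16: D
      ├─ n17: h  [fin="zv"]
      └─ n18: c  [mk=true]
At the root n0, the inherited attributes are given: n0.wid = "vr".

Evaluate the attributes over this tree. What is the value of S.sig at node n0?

1. n0.wid = "vr"  [given at root]
2. n3.fin = "xz"  [terminal]
3. n2.wid = 22  [len(h.fin) + 20]
4. n2.mk = -9  [len(h.fin) - 11]
5. n1.wid = -2  [A₁.mk + 7]
6. n1.mk = 12  [A₁.wid + A₁.mk - 1]
7. n4.sig = 27  [A.wid * -1 + 25]
8. n4.idx = -9  [A.mk * -1 + 3]
9. n4.hot = true  [A.wid > -3]
10. n5.wid = "um"  ["um"]
11. n6.sig = 6  [6]
12. n6.idx = 24  [len(S₀.wid) + 22]
13. n6.hot = true  [true]
14. n7.fin = true  [terminal]
15. n8.wid = false  [D.sig == D.idx]
16. n9.fin = false  [terminal]
17. n8.cnt = 1  [1]
18. n6.tag = 20  [D.idx - 4]
19. n10.wid = "rx"  ["rx"]
20. n11.sig = 19  [len(S.wid) + 17]
21. n11.idx = 23  [len(S.wid) + 21]
22. n11.hot = false  [false]
23. n12.fin = true  [terminal]
24. n13.mk = true  [terminal]
25. n14.fin = false  [terminal]
26. n11.tag = -3  [D.idx - 26]
27. n10.sig = 7  [D.tag + 10]
28. n10.cnt = false  [D.tag > -3]
29. n5.sig = 25  [D.tag + S₁.sig - 2]
30. n5.cnt = true  [true]
31. n4.tag = 11  [D.sig * -1 + 38]
32. n15.wid = true  [D.tag > 10]
33. n16.sig = -6  [-6]
34. n16.idx = 17  [17]
35. n16.hot = true  [E.wid == true]
36. n17.fin = "zv"  [terminal]
37. n18.mk = true  [terminal]
38. n16.tag = 10  [len(h.fin) + 8]
39. n15.cnt = -3  [D.tag - 13]
40. n0.sig = -3  [A.wid * 3 + 3]
41. n0.cnt = true  [true]

-3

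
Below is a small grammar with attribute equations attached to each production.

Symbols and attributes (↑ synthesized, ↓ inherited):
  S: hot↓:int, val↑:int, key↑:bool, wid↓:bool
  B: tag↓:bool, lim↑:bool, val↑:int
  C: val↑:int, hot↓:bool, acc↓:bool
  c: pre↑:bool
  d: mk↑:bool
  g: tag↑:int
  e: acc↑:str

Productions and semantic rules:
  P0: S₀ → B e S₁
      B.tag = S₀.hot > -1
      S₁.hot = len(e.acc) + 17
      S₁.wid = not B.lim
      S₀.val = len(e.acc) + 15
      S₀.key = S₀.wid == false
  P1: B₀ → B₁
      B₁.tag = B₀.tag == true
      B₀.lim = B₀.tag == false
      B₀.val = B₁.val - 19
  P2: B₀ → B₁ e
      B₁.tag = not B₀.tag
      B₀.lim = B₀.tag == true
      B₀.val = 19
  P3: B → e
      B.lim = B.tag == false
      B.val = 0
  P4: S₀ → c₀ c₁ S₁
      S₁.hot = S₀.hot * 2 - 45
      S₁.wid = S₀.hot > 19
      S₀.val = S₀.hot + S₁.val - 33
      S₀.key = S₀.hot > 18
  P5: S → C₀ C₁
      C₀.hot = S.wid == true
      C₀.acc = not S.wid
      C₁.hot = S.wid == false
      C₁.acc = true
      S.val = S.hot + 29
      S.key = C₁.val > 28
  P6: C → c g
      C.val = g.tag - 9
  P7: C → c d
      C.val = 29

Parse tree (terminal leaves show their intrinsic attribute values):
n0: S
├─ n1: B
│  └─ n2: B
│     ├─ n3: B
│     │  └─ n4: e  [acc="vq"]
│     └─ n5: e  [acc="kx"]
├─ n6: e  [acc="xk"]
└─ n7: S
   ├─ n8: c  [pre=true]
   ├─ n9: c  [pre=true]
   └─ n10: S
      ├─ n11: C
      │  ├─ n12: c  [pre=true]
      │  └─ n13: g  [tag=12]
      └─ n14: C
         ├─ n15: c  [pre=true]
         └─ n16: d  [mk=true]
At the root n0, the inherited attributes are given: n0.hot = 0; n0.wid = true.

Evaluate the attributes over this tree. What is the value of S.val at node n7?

1. n0.hot = 0  [given at root]
2. n0.wid = true  [given at root]
3. n1.tag = true  [S₀.hot > -1]
4. n2.tag = true  [B₀.tag == true]
5. n3.tag = false  [not B₀.tag]
6. n4.acc = "vq"  [terminal]
7. n3.lim = true  [B.tag == false]
8. n3.val = 0  [0]
9. n5.acc = "kx"  [terminal]
10. n2.lim = true  [B₀.tag == true]
11. n2.val = 19  [19]
12. n1.lim = false  [B₀.tag == false]
13. n1.val = 0  [B₁.val - 19]
14. n6.acc = "xk"  [terminal]
15. n7.hot = 19  [len(e.acc) + 17]
16. n7.wid = true  [not B.lim]
17. n8.pre = true  [terminal]
18. n9.pre = true  [terminal]
19. n10.hot = -7  [S₀.hot * 2 - 45]
20. n10.wid = false  [S₀.hot > 19]
21. n11.hot = false  [S.wid == true]
22. n11.acc = true  [not S.wid]
23. n12.pre = true  [terminal]
24. n13.tag = 12  [terminal]
25. n11.val = 3  [g.tag - 9]
26. n14.hot = true  [S.wid == false]
27. n14.acc = true  [true]
28. n15.pre = true  [terminal]
29. n16.mk = true  [terminal]
30. n14.val = 29  [29]
31. n10.val = 22  [S.hot + 29]
32. n10.key = true  [C₁.val > 28]
33. n7.val = 8  [S₀.hot + S₁.val - 33]
34. n7.key = true  [S₀.hot > 18]
35. n0.val = 17  [len(e.acc) + 15]
36. n0.key = false  [S₀.wid == false]

8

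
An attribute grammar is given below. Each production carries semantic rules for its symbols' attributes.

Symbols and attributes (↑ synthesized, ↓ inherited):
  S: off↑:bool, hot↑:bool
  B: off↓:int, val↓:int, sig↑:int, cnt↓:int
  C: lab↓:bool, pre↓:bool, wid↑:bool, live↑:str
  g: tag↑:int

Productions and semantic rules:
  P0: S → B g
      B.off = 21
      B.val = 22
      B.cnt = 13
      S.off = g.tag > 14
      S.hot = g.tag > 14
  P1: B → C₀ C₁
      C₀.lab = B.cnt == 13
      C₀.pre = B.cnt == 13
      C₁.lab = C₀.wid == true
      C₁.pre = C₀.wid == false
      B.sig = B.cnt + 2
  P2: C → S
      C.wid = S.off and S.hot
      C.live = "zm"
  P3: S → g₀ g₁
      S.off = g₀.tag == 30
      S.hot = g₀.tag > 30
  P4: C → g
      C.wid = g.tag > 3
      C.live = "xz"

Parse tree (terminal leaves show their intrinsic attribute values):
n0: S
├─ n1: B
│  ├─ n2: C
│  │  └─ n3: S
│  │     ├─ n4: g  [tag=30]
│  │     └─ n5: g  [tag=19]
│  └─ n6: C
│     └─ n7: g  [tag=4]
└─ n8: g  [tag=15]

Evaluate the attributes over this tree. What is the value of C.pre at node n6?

true

1. n1.off = 21  [21]
2. n1.val = 22  [22]
3. n1.cnt = 13  [13]
4. n2.lab = true  [B.cnt == 13]
5. n2.pre = true  [B.cnt == 13]
6. n4.tag = 30  [terminal]
7. n5.tag = 19  [terminal]
8. n3.off = true  [g₀.tag == 30]
9. n3.hot = false  [g₀.tag > 30]
10. n2.wid = false  [S.off and S.hot]
11. n2.live = "zm"  ["zm"]
12. n6.lab = false  [C₀.wid == true]
13. n6.pre = true  [C₀.wid == false]
14. n7.tag = 4  [terminal]
15. n6.wid = true  [g.tag > 3]
16. n6.live = "xz"  ["xz"]
17. n1.sig = 15  [B.cnt + 2]
18. n8.tag = 15  [terminal]
19. n0.off = true  [g.tag > 14]
20. n0.hot = true  [g.tag > 14]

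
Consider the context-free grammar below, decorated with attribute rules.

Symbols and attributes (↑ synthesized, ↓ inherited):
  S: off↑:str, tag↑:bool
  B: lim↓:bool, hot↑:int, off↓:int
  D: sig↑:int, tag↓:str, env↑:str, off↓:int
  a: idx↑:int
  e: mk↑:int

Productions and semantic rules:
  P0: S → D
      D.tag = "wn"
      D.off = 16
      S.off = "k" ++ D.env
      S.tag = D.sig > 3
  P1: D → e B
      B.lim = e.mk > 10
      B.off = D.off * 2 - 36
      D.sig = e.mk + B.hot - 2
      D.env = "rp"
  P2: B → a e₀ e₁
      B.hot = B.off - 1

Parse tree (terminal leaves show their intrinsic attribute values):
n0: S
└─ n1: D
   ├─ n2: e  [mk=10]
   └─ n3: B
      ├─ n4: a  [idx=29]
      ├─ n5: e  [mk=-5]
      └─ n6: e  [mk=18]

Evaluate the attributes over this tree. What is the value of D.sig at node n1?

3

1. n1.tag = "wn"  ["wn"]
2. n1.off = 16  [16]
3. n2.mk = 10  [terminal]
4. n3.lim = false  [e.mk > 10]
5. n3.off = -4  [D.off * 2 - 36]
6. n4.idx = 29  [terminal]
7. n5.mk = -5  [terminal]
8. n6.mk = 18  [terminal]
9. n3.hot = -5  [B.off - 1]
10. n1.sig = 3  [e.mk + B.hot - 2]
11. n1.env = "rp"  ["rp"]
12. n0.off = "krp"  ["k" ++ D.env]
13. n0.tag = false  [D.sig > 3]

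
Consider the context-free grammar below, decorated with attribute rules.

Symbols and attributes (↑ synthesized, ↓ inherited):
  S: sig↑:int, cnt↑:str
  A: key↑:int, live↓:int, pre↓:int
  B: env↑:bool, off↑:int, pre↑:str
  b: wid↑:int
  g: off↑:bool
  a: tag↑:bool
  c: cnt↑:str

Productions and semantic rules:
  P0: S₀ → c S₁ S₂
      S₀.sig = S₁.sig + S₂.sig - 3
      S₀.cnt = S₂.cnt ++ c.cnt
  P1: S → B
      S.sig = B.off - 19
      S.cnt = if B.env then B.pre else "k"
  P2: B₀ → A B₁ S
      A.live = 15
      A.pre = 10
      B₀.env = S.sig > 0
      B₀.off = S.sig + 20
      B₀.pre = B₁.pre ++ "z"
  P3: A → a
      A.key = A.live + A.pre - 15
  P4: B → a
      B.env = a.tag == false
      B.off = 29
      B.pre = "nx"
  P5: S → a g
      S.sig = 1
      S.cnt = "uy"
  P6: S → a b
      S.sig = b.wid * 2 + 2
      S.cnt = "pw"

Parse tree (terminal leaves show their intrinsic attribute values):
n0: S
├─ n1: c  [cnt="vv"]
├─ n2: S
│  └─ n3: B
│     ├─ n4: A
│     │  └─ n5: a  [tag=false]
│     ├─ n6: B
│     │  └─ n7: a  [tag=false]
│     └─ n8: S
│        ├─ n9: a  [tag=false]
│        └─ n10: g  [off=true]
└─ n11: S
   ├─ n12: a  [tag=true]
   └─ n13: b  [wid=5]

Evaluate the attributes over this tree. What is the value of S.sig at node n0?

11

1. n1.cnt = "vv"  [terminal]
2. n4.live = 15  [15]
3. n4.pre = 10  [10]
4. n5.tag = false  [terminal]
5. n4.key = 10  [A.live + A.pre - 15]
6. n7.tag = false  [terminal]
7. n6.env = true  [a.tag == false]
8. n6.off = 29  [29]
9. n6.pre = "nx"  ["nx"]
10. n9.tag = false  [terminal]
11. n10.off = true  [terminal]
12. n8.sig = 1  [1]
13. n8.cnt = "uy"  ["uy"]
14. n3.env = true  [S.sig > 0]
15. n3.off = 21  [S.sig + 20]
16. n3.pre = "nxz"  [B₁.pre ++ "z"]
17. n2.sig = 2  [B.off - 19]
18. n2.cnt = "nxz"  [if B.env then B.pre else "k"]
19. n12.tag = true  [terminal]
20. n13.wid = 5  [terminal]
21. n11.sig = 12  [b.wid * 2 + 2]
22. n11.cnt = "pw"  ["pw"]
23. n0.sig = 11  [S₁.sig + S₂.sig - 3]
24. n0.cnt = "pwvv"  [S₂.cnt ++ c.cnt]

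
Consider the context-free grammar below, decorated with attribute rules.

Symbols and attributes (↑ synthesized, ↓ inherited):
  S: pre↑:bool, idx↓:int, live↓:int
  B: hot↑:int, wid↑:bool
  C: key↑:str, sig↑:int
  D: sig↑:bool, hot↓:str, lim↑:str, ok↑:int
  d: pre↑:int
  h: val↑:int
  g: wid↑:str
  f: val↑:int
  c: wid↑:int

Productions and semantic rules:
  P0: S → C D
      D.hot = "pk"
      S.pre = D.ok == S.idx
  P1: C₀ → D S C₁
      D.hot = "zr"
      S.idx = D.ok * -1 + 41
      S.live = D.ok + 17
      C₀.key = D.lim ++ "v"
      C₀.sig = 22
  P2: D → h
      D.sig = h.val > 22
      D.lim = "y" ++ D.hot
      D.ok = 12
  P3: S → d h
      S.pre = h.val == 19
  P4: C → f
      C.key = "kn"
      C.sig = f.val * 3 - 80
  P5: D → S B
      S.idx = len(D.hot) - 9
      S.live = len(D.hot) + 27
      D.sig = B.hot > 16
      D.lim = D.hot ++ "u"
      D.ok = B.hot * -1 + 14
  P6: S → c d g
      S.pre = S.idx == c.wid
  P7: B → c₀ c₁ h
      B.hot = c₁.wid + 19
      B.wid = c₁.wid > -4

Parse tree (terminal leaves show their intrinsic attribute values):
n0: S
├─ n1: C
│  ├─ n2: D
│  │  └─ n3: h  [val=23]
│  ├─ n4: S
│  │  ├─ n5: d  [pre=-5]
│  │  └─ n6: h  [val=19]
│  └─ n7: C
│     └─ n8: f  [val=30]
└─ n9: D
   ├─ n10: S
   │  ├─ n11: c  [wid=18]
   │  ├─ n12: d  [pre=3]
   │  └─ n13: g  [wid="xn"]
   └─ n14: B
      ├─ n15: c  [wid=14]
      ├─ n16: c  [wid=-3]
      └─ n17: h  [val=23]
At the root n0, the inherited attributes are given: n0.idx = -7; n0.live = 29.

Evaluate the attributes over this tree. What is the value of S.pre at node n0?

1. n0.idx = -7  [given at root]
2. n0.live = 29  [given at root]
3. n2.hot = "zr"  ["zr"]
4. n3.val = 23  [terminal]
5. n2.sig = true  [h.val > 22]
6. n2.lim = "yzr"  ["y" ++ D.hot]
7. n2.ok = 12  [12]
8. n4.idx = 29  [D.ok * -1 + 41]
9. n4.live = 29  [D.ok + 17]
10. n5.pre = -5  [terminal]
11. n6.val = 19  [terminal]
12. n4.pre = true  [h.val == 19]
13. n8.val = 30  [terminal]
14. n7.key = "kn"  ["kn"]
15. n7.sig = 10  [f.val * 3 - 80]
16. n1.key = "yzrv"  [D.lim ++ "v"]
17. n1.sig = 22  [22]
18. n9.hot = "pk"  ["pk"]
19. n10.idx = -7  [len(D.hot) - 9]
20. n10.live = 29  [len(D.hot) + 27]
21. n11.wid = 18  [terminal]
22. n12.pre = 3  [terminal]
23. n13.wid = "xn"  [terminal]
24. n10.pre = false  [S.idx == c.wid]
25. n15.wid = 14  [terminal]
26. n16.wid = -3  [terminal]
27. n17.val = 23  [terminal]
28. n14.hot = 16  [c₁.wid + 19]
29. n14.wid = true  [c₁.wid > -4]
30. n9.sig = false  [B.hot > 16]
31. n9.lim = "pku"  [D.hot ++ "u"]
32. n9.ok = -2  [B.hot * -1 + 14]
33. n0.pre = false  [D.ok == S.idx]

false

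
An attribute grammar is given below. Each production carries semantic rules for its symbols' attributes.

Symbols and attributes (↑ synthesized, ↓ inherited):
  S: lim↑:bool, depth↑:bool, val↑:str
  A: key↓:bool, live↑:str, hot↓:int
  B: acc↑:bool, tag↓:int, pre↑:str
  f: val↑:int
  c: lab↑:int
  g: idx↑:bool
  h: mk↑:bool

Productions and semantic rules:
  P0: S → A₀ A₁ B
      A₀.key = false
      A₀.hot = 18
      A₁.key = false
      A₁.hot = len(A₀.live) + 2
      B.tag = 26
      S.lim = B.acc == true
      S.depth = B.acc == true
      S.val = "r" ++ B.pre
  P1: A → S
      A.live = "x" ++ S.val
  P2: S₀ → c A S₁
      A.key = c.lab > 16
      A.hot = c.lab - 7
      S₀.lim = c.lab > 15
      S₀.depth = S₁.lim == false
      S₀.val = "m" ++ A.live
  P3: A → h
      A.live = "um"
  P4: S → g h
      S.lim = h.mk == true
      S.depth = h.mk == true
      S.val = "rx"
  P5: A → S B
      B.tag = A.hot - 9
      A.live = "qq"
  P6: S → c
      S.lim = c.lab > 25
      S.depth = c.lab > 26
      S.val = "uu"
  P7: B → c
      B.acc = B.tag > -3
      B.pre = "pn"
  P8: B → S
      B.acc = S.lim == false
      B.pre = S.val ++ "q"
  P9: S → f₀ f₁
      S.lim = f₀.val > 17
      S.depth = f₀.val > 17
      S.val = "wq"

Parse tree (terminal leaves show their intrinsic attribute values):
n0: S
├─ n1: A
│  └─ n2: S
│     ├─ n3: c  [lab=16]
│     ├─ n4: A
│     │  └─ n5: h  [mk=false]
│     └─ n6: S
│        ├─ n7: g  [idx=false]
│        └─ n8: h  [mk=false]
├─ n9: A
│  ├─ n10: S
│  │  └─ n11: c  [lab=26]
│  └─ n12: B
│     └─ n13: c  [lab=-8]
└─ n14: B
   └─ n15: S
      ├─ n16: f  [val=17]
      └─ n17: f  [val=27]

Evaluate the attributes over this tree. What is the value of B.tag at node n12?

1. n1.key = false  [false]
2. n1.hot = 18  [18]
3. n3.lab = 16  [terminal]
4. n4.key = false  [c.lab > 16]
5. n4.hot = 9  [c.lab - 7]
6. n5.mk = false  [terminal]
7. n4.live = "um"  ["um"]
8. n7.idx = false  [terminal]
9. n8.mk = false  [terminal]
10. n6.lim = false  [h.mk == true]
11. n6.depth = false  [h.mk == true]
12. n6.val = "rx"  ["rx"]
13. n2.lim = true  [c.lab > 15]
14. n2.depth = true  [S₁.lim == false]
15. n2.val = "mum"  ["m" ++ A.live]
16. n1.live = "xmum"  ["x" ++ S.val]
17. n9.key = false  [false]
18. n9.hot = 6  [len(A₀.live) + 2]
19. n11.lab = 26  [terminal]
20. n10.lim = true  [c.lab > 25]
21. n10.depth = false  [c.lab > 26]
22. n10.val = "uu"  ["uu"]
23. n12.tag = -3  [A.hot - 9]
24. n13.lab = -8  [terminal]
25. n12.acc = false  [B.tag > -3]
26. n12.pre = "pn"  ["pn"]
27. n9.live = "qq"  ["qq"]
28. n14.tag = 26  [26]
29. n16.val = 17  [terminal]
30. n17.val = 27  [terminal]
31. n15.lim = false  [f₀.val > 17]
32. n15.depth = false  [f₀.val > 17]
33. n15.val = "wq"  ["wq"]
34. n14.acc = true  [S.lim == false]
35. n14.pre = "wqq"  [S.val ++ "q"]
36. n0.lim = true  [B.acc == true]
37. n0.depth = true  [B.acc == true]
38. n0.val = "rwqq"  ["r" ++ B.pre]

-3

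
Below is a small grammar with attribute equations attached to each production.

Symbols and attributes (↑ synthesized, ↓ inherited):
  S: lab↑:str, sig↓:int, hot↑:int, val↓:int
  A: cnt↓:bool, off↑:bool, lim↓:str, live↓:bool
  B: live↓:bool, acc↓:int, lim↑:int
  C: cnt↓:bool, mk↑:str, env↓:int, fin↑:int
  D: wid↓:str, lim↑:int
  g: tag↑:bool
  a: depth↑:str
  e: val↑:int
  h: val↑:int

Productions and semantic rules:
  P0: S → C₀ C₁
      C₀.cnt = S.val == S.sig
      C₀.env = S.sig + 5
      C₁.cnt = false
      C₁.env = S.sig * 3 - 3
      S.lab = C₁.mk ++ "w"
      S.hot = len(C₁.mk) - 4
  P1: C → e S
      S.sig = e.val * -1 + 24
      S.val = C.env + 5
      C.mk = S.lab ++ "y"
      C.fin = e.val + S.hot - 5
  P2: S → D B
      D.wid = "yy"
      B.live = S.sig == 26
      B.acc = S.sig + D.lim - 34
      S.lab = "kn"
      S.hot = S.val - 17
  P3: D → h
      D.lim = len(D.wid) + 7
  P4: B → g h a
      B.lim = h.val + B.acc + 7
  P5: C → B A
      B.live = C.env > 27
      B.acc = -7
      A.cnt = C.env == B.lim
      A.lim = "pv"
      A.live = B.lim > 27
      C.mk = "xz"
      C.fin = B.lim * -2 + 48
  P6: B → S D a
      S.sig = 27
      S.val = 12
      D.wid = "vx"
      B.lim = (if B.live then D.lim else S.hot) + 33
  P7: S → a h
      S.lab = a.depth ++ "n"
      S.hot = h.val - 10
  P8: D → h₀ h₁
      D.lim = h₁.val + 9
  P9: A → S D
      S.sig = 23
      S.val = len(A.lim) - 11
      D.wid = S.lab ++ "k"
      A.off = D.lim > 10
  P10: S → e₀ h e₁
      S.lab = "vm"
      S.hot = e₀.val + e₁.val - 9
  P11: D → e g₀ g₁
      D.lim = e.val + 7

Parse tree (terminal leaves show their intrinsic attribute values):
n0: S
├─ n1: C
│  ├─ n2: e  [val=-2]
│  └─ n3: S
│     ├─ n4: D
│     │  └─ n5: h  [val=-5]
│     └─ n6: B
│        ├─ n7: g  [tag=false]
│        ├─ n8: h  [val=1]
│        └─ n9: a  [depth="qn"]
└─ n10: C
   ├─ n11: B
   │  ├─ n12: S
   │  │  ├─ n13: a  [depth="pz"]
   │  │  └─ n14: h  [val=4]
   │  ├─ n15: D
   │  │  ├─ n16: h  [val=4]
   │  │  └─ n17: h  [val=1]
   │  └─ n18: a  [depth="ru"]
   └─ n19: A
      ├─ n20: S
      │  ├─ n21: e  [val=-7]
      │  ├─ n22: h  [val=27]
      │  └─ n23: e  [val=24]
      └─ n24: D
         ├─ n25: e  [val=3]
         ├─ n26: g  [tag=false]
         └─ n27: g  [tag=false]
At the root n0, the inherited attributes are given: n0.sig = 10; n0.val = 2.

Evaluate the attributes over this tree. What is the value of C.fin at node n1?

1. n0.sig = 10  [given at root]
2. n0.val = 2  [given at root]
3. n1.cnt = false  [S.val == S.sig]
4. n1.env = 15  [S.sig + 5]
5. n2.val = -2  [terminal]
6. n3.sig = 26  [e.val * -1 + 24]
7. n3.val = 20  [C.env + 5]
8. n4.wid = "yy"  ["yy"]
9. n5.val = -5  [terminal]
10. n4.lim = 9  [len(D.wid) + 7]
11. n6.live = true  [S.sig == 26]
12. n6.acc = 1  [S.sig + D.lim - 34]
13. n7.tag = false  [terminal]
14. n8.val = 1  [terminal]
15. n9.depth = "qn"  [terminal]
16. n6.lim = 9  [h.val + B.acc + 7]
17. n3.lab = "kn"  ["kn"]
18. n3.hot = 3  [S.val - 17]
19. n1.mk = "kny"  [S.lab ++ "y"]
20. n1.fin = -4  [e.val + S.hot - 5]
21. n10.cnt = false  [false]
22. n10.env = 27  [S.sig * 3 - 3]
23. n11.live = false  [C.env > 27]
24. n11.acc = -7  [-7]
25. n12.sig = 27  [27]
26. n12.val = 12  [12]
27. n13.depth = "pz"  [terminal]
28. n14.val = 4  [terminal]
29. n12.lab = "pzn"  [a.depth ++ "n"]
30. n12.hot = -6  [h.val - 10]
31. n15.wid = "vx"  ["vx"]
32. n16.val = 4  [terminal]
33. n17.val = 1  [terminal]
34. n15.lim = 10  [h₁.val + 9]
35. n18.depth = "ru"  [terminal]
36. n11.lim = 27  [(if B.live then D.lim else S.hot) + 33]
37. n19.cnt = true  [C.env == B.lim]
38. n19.lim = "pv"  ["pv"]
39. n19.live = false  [B.lim > 27]
40. n20.sig = 23  [23]
41. n20.val = -9  [len(A.lim) - 11]
42. n21.val = -7  [terminal]
43. n22.val = 27  [terminal]
44. n23.val = 24  [terminal]
45. n20.lab = "vm"  ["vm"]
46. n20.hot = 8  [e₀.val + e₁.val - 9]
47. n24.wid = "vmk"  [S.lab ++ "k"]
48. n25.val = 3  [terminal]
49. n26.tag = false  [terminal]
50. n27.tag = false  [terminal]
51. n24.lim = 10  [e.val + 7]
52. n19.off = false  [D.lim > 10]
53. n10.mk = "xz"  ["xz"]
54. n10.fin = -6  [B.lim * -2 + 48]
55. n0.lab = "xzw"  [C₁.mk ++ "w"]
56. n0.hot = -2  [len(C₁.mk) - 4]

-4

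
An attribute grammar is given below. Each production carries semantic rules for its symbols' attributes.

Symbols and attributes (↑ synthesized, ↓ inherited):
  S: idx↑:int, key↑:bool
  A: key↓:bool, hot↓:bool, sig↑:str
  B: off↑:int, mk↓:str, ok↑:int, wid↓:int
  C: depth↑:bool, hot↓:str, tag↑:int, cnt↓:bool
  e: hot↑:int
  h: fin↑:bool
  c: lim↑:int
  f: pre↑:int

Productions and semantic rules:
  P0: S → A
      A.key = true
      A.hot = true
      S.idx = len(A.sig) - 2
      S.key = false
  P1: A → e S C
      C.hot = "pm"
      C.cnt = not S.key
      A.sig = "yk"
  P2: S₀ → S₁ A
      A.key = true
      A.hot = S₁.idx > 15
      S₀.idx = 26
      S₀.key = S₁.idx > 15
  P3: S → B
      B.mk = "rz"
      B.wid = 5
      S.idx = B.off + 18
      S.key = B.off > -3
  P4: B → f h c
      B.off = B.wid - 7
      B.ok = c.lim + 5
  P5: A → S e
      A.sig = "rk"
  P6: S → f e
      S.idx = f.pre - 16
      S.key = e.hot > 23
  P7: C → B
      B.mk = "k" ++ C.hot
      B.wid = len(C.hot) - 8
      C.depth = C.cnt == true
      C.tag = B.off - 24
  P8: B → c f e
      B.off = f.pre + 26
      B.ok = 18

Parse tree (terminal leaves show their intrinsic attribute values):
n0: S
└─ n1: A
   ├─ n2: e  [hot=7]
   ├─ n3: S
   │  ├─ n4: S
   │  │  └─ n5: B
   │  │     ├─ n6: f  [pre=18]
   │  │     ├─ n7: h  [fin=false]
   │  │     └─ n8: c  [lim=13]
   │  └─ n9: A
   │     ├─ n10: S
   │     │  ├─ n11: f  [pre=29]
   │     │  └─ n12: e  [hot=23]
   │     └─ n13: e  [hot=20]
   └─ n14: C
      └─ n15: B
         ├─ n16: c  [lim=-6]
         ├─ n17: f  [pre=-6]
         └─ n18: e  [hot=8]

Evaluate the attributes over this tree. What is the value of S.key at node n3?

true

1. n1.key = true  [true]
2. n1.hot = true  [true]
3. n2.hot = 7  [terminal]
4. n5.mk = "rz"  ["rz"]
5. n5.wid = 5  [5]
6. n6.pre = 18  [terminal]
7. n7.fin = false  [terminal]
8. n8.lim = 13  [terminal]
9. n5.off = -2  [B.wid - 7]
10. n5.ok = 18  [c.lim + 5]
11. n4.idx = 16  [B.off + 18]
12. n4.key = true  [B.off > -3]
13. n9.key = true  [true]
14. n9.hot = true  [S₁.idx > 15]
15. n11.pre = 29  [terminal]
16. n12.hot = 23  [terminal]
17. n10.idx = 13  [f.pre - 16]
18. n10.key = false  [e.hot > 23]
19. n13.hot = 20  [terminal]
20. n9.sig = "rk"  ["rk"]
21. n3.idx = 26  [26]
22. n3.key = true  [S₁.idx > 15]
23. n14.hot = "pm"  ["pm"]
24. n14.cnt = false  [not S.key]
25. n15.mk = "kpm"  ["k" ++ C.hot]
26. n15.wid = -6  [len(C.hot) - 8]
27. n16.lim = -6  [terminal]
28. n17.pre = -6  [terminal]
29. n18.hot = 8  [terminal]
30. n15.off = 20  [f.pre + 26]
31. n15.ok = 18  [18]
32. n14.depth = false  [C.cnt == true]
33. n14.tag = -4  [B.off - 24]
34. n1.sig = "yk"  ["yk"]
35. n0.idx = 0  [len(A.sig) - 2]
36. n0.key = false  [false]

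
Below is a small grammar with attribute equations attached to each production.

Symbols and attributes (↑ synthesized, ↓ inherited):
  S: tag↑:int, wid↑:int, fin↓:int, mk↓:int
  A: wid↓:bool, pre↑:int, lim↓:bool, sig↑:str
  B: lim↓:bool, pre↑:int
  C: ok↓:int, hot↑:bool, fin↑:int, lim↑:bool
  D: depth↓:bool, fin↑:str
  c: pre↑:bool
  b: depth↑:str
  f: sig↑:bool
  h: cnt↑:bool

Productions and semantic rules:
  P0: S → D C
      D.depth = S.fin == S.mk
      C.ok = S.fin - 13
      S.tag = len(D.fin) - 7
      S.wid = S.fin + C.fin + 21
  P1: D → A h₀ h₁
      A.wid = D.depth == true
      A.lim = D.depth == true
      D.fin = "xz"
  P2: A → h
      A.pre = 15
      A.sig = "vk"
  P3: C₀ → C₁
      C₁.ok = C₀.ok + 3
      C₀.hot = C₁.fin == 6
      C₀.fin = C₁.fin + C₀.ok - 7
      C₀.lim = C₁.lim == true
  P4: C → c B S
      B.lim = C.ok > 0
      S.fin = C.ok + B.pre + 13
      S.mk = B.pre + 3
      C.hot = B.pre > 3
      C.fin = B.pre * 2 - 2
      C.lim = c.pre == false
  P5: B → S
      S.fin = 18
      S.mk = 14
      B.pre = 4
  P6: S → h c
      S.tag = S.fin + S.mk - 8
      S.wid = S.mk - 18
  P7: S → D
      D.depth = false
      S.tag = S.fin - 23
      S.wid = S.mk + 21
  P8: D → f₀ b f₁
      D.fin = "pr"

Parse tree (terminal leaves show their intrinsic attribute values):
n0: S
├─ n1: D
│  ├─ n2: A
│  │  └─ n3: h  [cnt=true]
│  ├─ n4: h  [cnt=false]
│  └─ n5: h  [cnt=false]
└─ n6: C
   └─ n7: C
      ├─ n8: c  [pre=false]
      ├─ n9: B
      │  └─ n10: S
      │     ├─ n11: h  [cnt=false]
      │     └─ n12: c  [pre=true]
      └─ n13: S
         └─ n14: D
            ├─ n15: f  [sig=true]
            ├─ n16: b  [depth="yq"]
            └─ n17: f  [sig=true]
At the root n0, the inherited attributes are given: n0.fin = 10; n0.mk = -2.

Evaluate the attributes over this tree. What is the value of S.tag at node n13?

1. n0.fin = 10  [given at root]
2. n0.mk = -2  [given at root]
3. n1.depth = false  [S.fin == S.mk]
4. n2.wid = false  [D.depth == true]
5. n2.lim = false  [D.depth == true]
6. n3.cnt = true  [terminal]
7. n2.pre = 15  [15]
8. n2.sig = "vk"  ["vk"]
9. n4.cnt = false  [terminal]
10. n5.cnt = false  [terminal]
11. n1.fin = "xz"  ["xz"]
12. n6.ok = -3  [S.fin - 13]
13. n7.ok = 0  [C₀.ok + 3]
14. n8.pre = false  [terminal]
15. n9.lim = false  [C.ok > 0]
16. n10.fin = 18  [18]
17. n10.mk = 14  [14]
18. n11.cnt = false  [terminal]
19. n12.pre = true  [terminal]
20. n10.tag = 24  [S.fin + S.mk - 8]
21. n10.wid = -4  [S.mk - 18]
22. n9.pre = 4  [4]
23. n13.fin = 17  [C.ok + B.pre + 13]
24. n13.mk = 7  [B.pre + 3]
25. n14.depth = false  [false]
26. n15.sig = true  [terminal]
27. n16.depth = "yq"  [terminal]
28. n17.sig = true  [terminal]
29. n14.fin = "pr"  ["pr"]
30. n13.tag = -6  [S.fin - 23]
31. n13.wid = 28  [S.mk + 21]
32. n7.hot = true  [B.pre > 3]
33. n7.fin = 6  [B.pre * 2 - 2]
34. n7.lim = true  [c.pre == false]
35. n6.hot = true  [C₁.fin == 6]
36. n6.fin = -4  [C₁.fin + C₀.ok - 7]
37. n6.lim = true  [C₁.lim == true]
38. n0.tag = -5  [len(D.fin) - 7]
39. n0.wid = 27  [S.fin + C.fin + 21]

-6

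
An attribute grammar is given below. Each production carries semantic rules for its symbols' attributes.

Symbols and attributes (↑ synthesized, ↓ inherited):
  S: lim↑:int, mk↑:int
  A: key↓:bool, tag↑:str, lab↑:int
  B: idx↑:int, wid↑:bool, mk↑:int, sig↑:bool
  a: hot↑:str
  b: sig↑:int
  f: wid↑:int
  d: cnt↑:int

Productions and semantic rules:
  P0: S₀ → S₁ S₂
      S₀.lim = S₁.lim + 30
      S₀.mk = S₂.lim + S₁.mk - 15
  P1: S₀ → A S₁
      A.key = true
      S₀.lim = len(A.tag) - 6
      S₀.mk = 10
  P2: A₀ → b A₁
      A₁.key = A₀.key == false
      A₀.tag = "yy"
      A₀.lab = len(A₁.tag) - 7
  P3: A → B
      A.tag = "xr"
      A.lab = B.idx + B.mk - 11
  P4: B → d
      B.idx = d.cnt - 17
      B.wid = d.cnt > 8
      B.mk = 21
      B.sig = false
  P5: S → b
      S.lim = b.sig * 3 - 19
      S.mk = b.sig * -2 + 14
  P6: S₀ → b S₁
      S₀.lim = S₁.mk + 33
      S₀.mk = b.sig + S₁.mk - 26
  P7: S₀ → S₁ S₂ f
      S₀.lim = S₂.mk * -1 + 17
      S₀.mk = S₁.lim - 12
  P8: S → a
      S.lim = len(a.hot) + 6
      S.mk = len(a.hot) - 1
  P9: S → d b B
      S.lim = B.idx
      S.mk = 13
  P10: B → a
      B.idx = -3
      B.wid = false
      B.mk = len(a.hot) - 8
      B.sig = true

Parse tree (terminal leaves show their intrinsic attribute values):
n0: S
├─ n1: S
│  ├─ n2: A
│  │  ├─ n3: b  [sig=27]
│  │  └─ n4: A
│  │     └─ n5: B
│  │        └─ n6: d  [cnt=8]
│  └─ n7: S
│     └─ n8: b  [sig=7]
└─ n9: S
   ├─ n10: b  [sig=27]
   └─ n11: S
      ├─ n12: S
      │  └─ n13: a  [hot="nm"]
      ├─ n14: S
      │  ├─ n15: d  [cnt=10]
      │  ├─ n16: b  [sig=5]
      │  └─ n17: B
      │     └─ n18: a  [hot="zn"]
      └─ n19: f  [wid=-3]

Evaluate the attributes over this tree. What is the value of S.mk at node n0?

1. n2.key = true  [true]
2. n3.sig = 27  [terminal]
3. n4.key = false  [A₀.key == false]
4. n6.cnt = 8  [terminal]
5. n5.idx = -9  [d.cnt - 17]
6. n5.wid = false  [d.cnt > 8]
7. n5.mk = 21  [21]
8. n5.sig = false  [false]
9. n4.tag = "xr"  ["xr"]
10. n4.lab = 1  [B.idx + B.mk - 11]
11. n2.tag = "yy"  ["yy"]
12. n2.lab = -5  [len(A₁.tag) - 7]
13. n8.sig = 7  [terminal]
14. n7.lim = 2  [b.sig * 3 - 19]
15. n7.mk = 0  [b.sig * -2 + 14]
16. n1.lim = -4  [len(A.tag) - 6]
17. n1.mk = 10  [10]
18. n10.sig = 27  [terminal]
19. n13.hot = "nm"  [terminal]
20. n12.lim = 8  [len(a.hot) + 6]
21. n12.mk = 1  [len(a.hot) - 1]
22. n15.cnt = 10  [terminal]
23. n16.sig = 5  [terminal]
24. n18.hot = "zn"  [terminal]
25. n17.idx = -3  [-3]
26. n17.wid = false  [false]
27. n17.mk = -6  [len(a.hot) - 8]
28. n17.sig = true  [true]
29. n14.lim = -3  [B.idx]
30. n14.mk = 13  [13]
31. n19.wid = -3  [terminal]
32. n11.lim = 4  [S₂.mk * -1 + 17]
33. n11.mk = -4  [S₁.lim - 12]
34. n9.lim = 29  [S₁.mk + 33]
35. n9.mk = -3  [b.sig + S₁.mk - 26]
36. n0.lim = 26  [S₁.lim + 30]
37. n0.mk = 24  [S₂.lim + S₁.mk - 15]

24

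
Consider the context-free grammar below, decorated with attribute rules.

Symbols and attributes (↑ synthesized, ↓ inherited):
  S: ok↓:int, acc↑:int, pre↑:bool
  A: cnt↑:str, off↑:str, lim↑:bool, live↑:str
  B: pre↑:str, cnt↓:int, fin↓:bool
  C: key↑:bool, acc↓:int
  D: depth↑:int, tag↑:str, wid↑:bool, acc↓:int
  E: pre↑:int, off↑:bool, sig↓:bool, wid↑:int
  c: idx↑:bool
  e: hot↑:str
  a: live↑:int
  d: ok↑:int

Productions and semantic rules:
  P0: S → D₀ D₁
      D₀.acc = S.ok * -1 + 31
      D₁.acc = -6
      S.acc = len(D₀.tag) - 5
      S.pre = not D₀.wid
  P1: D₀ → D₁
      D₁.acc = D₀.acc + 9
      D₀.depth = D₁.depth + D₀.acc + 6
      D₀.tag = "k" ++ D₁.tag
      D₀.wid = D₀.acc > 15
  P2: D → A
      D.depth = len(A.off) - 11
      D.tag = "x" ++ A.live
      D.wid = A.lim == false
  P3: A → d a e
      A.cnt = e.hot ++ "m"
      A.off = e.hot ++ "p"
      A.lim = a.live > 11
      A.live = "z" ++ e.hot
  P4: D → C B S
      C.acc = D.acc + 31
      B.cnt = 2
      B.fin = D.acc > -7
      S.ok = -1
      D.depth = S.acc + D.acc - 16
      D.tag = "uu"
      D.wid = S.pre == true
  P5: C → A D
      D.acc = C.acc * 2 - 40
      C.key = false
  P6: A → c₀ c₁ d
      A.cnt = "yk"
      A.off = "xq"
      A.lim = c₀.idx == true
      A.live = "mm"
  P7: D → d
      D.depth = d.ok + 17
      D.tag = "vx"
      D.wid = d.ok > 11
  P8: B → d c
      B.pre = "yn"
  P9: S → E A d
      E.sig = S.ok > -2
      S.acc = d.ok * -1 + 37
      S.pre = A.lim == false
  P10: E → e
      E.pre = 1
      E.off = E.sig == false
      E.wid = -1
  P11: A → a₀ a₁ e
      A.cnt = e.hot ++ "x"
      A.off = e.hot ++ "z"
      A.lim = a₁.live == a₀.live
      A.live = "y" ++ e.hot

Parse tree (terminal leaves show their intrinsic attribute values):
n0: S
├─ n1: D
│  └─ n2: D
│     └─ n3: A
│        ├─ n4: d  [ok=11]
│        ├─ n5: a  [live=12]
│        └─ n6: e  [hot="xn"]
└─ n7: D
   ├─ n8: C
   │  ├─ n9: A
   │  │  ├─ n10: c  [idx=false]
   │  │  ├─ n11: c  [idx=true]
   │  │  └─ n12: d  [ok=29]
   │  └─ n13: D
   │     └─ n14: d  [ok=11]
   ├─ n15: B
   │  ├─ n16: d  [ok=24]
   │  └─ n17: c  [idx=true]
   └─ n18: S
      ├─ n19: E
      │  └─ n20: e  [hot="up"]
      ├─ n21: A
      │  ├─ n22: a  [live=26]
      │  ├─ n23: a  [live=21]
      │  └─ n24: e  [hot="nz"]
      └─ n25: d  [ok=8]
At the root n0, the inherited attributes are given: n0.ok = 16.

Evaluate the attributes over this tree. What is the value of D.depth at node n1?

1. n0.ok = 16  [given at root]
2. n1.acc = 15  [S.ok * -1 + 31]
3. n2.acc = 24  [D₀.acc + 9]
4. n4.ok = 11  [terminal]
5. n5.live = 12  [terminal]
6. n6.hot = "xn"  [terminal]
7. n3.cnt = "xnm"  [e.hot ++ "m"]
8. n3.off = "xnp"  [e.hot ++ "p"]
9. n3.lim = true  [a.live > 11]
10. n3.live = "zxn"  ["z" ++ e.hot]
11. n2.depth = -8  [len(A.off) - 11]
12. n2.tag = "xzxn"  ["x" ++ A.live]
13. n2.wid = false  [A.lim == false]
14. n1.depth = 13  [D₁.depth + D₀.acc + 6]
15. n1.tag = "kxzxn"  ["k" ++ D₁.tag]
16. n1.wid = false  [D₀.acc > 15]
17. n7.acc = -6  [-6]
18. n8.acc = 25  [D.acc + 31]
19. n10.idx = false  [terminal]
20. n11.idx = true  [terminal]
21. n12.ok = 29  [terminal]
22. n9.cnt = "yk"  ["yk"]
23. n9.off = "xq"  ["xq"]
24. n9.lim = false  [c₀.idx == true]
25. n9.live = "mm"  ["mm"]
26. n13.acc = 10  [C.acc * 2 - 40]
27. n14.ok = 11  [terminal]
28. n13.depth = 28  [d.ok + 17]
29. n13.tag = "vx"  ["vx"]
30. n13.wid = false  [d.ok > 11]
31. n8.key = false  [false]
32. n15.cnt = 2  [2]
33. n15.fin = true  [D.acc > -7]
34. n16.ok = 24  [terminal]
35. n17.idx = true  [terminal]
36. n15.pre = "yn"  ["yn"]
37. n18.ok = -1  [-1]
38. n19.sig = true  [S.ok > -2]
39. n20.hot = "up"  [terminal]
40. n19.pre = 1  [1]
41. n19.off = false  [E.sig == false]
42. n19.wid = -1  [-1]
43. n22.live = 26  [terminal]
44. n23.live = 21  [terminal]
45. n24.hot = "nz"  [terminal]
46. n21.cnt = "nzx"  [e.hot ++ "x"]
47. n21.off = "nzz"  [e.hot ++ "z"]
48. n21.lim = false  [a₁.live == a₀.live]
49. n21.live = "ynz"  ["y" ++ e.hot]
50. n25.ok = 8  [terminal]
51. n18.acc = 29  [d.ok * -1 + 37]
52. n18.pre = true  [A.lim == false]
53. n7.depth = 7  [S.acc + D.acc - 16]
54. n7.tag = "uu"  ["uu"]
55. n7.wid = true  [S.pre == true]
56. n0.acc = 0  [len(D₀.tag) - 5]
57. n0.pre = true  [not D₀.wid]

13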